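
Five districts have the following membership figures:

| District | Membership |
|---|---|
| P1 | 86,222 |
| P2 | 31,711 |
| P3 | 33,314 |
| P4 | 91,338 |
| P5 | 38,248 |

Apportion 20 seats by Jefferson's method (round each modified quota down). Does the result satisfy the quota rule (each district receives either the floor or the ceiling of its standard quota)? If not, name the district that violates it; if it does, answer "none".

Standard quotas: P1 6.140, P2 2.258, P3 2.373, P4 6.505, P5 2.724.
Jefferson allocation: P1 6, P2 2, P3 2, P4 7, P5 3.
Every allocation lies between the lower and upper quota.

none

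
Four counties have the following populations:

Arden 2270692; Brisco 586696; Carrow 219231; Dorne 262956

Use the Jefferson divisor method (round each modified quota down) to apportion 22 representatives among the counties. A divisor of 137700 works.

Arden=16, Brisco=4, Carrow=1, Dorne=1

With modified divisor 137700: modified quotas Arden 16.490, Brisco 4.261, Carrow 1.592, Dorne 1.910.
Rounding down: Arden 16, Brisco 4, Carrow 1, Dorne 1 (total 22).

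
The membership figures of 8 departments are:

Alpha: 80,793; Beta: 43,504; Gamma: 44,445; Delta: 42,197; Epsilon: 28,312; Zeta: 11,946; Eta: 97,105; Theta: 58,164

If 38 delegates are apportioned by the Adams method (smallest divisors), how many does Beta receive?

Standard divisor 406466/38 ≈ 10696.474; standard quotas: Alpha 7.553, Beta 4.067, Gamma 4.155, Delta 3.945, Epsilon 2.647, Zeta 1.117, Eta 9.078, Theta 5.438.
Rounding up gives 8, 5, 5, 4, 3, 2, 10, 6 = 43 seats, so the divisor must be adjusted.
With modified divisor 11695.4: modified quotas Alpha 6.908, Beta 3.720, Gamma 3.800, Delta 3.608, Epsilon 2.421, Zeta 1.021, Eta 8.303, Theta 4.973.
Rounding up: Alpha 7, Beta 4, Gamma 4, Delta 4, Epsilon 3, Zeta 2, Eta 9, Theta 5 (total 38).
Beta receives 4.

4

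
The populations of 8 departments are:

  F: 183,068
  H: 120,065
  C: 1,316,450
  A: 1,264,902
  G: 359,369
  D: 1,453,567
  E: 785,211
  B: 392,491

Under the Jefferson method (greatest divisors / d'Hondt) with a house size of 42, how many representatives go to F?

Standard divisor 5875123/42 ≈ 139883.881; standard quotas: F 1.309, H 0.858, C 9.411, A 9.043, G 2.569, D 10.391, E 5.613, B 2.806.
Rounding down gives 1, 0, 9, 9, 2, 10, 5, 2 = 38 seats, so the divisor must be adjusted.
With modified divisor 128700: modified quotas F 1.422, H 0.933, C 10.229, A 9.828, G 2.792, D 11.294, E 6.101, B 3.050.
Rounding down: F 1, H 0, C 10, A 9, G 2, D 11, E 6, B 3 (total 42).
F receives 1.

1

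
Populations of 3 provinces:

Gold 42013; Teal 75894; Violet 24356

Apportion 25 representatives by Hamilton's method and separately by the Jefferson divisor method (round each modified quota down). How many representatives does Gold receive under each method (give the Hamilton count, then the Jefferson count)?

8 and 7

Hamilton: Gold 8, Teal 13, Violet 4.
Jefferson: Gold 7, Teal 14, Violet 4.
Gold gets 8 under Hamilton and 7 under Jefferson.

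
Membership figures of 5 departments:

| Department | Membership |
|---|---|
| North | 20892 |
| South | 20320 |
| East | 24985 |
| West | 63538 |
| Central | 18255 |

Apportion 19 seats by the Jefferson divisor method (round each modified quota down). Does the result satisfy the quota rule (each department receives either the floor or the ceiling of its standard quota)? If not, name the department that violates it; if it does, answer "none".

none

Standard quotas: North 2.682, South 2.609, East 3.208, West 8.157, Central 2.344.
Jefferson allocation: North 3, South 2, East 3, West 9, Central 2.
Every allocation lies between the lower and upper quota.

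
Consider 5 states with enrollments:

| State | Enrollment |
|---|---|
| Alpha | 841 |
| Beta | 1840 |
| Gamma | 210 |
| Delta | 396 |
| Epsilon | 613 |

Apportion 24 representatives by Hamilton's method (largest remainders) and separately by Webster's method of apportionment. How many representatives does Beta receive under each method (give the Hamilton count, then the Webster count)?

Hamilton: Alpha 5, Beta 11, Gamma 1, Delta 3, Epsilon 4.
Webster: Alpha 5, Beta 12, Gamma 1, Delta 2, Epsilon 4.
Beta gets 11 under Hamilton and 12 under Webster.

11 and 12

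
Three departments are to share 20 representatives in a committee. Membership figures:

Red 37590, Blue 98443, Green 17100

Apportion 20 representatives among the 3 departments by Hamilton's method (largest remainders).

The standard divisor is 153133/20 ≈ 7656.65.
Standard quotas: Red 4.9095, Blue 12.8572, Green 2.2334.
Lower quotas: Red 4, Blue 12, Green 2 (sum 18, leaving 2 seats).
Remainders in descending order: Red 0.9095, Blue 0.8572, Green 0.2334.
The surplus seats go to Red, Blue.

Red 5, Blue 13, Green 2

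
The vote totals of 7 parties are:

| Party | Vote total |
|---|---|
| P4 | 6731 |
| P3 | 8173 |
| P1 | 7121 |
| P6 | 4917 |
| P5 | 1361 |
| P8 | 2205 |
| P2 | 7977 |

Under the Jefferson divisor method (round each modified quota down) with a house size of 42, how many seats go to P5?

Standard divisor 38485/42 ≈ 916.31; standard quotas: P4 7.346, P3 8.919, P1 7.771, P6 5.366, P5 1.485, P8 2.406, P2 8.706.
Rounding down gives 7, 8, 7, 5, 1, 2, 8 = 38 seats, so the divisor must be adjusted.
With modified divisor 830: modified quotas P4 8.110, P3 9.847, P1 8.580, P6 5.924, P5 1.640, P8 2.657, P2 9.611.
Rounding down: P4 8, P3 9, P1 8, P6 5, P5 1, P8 2, P2 9 (total 42).
P5 receives 1.

1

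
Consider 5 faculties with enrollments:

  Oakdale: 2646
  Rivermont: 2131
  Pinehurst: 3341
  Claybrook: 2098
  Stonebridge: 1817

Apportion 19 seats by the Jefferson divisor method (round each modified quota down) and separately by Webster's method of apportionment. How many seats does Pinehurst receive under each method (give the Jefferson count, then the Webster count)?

Jefferson: Oakdale 4, Rivermont 3, Pinehurst 6, Claybrook 3, Stonebridge 3.
Webster: Oakdale 4, Rivermont 4, Pinehurst 5, Claybrook 3, Stonebridge 3.
Pinehurst gets 6 under Jefferson and 5 under Webster.

6 and 5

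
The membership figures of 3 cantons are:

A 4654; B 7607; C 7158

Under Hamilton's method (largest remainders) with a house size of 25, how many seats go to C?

9

The standard divisor is 19419/25 ≈ 776.76.
Standard quotas: A 5.9916, B 9.7932, C 9.2152.
Lower quotas: A 5, B 9, C 9 (sum 23, leaving 2 seats).
Remainders in descending order: A 0.9916, B 0.7932, C 0.2152.
The surplus seats go to A, B.
C receives 9.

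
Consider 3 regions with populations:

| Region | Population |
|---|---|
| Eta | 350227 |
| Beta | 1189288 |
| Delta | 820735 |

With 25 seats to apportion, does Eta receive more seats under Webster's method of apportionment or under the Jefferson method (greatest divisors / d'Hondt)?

Webster: Eta 4, Beta 12, Delta 9.
Jefferson: Eta 3, Beta 13, Delta 9.
Eta gets 4 under Webster and 3 under Jefferson.

Webster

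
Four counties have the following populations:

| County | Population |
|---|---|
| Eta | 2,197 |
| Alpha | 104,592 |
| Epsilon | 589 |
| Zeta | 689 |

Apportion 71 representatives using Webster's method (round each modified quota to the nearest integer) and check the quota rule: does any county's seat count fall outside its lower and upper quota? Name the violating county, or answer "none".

Alpha

Standard quotas: Eta 1.443, Alpha 68.717, Epsilon 0.387, Zeta 0.453.
Webster allocation: Eta 1, Alpha 70, Epsilon 0, Zeta 0.
Alpha has quota 68.717 (lower 68, upper 69) but receives 70 — outside the quota interval.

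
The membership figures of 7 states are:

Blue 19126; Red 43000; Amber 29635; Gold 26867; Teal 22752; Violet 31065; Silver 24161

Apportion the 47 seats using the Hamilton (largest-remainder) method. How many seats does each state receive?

Blue 5, Red 10, Amber 7, Gold 6, Teal 6, Violet 7, Silver 6

The standard divisor is 196606/47 ≈ 4183.106.
Standard quotas: Blue 4.5722, Red 10.2794, Amber 7.0844, Gold 6.4227, Teal 5.4390, Violet 7.4263, Silver 5.7759.
Lower quotas: Blue 4, Red 10, Amber 7, Gold 6, Teal 5, Violet 7, Silver 5 (sum 44, leaving 3 seats).
Remainders in descending order: Silver 0.7759, Blue 0.5722, Teal 0.4390, Violet 0.4263, Gold 0.4227, Red 0.2794, Amber 0.0844.
The surplus seats go to Silver, Blue, Teal.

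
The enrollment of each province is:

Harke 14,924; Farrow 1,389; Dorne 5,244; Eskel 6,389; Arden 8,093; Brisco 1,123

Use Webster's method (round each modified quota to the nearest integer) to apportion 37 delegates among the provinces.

Standard divisor 37162/37 ≈ 1004.378; standard quotas: Harke 14.859, Farrow 1.383, Dorne 5.221, Eskel 6.361, Arden 8.058, Brisco 1.118.
Rounding to the nearest integer gives 15, 1, 5, 6, 8, 1 = 36 seats, so the divisor must be adjusted.
With modified divisor 970: modified quotas Harke 15.386, Farrow 1.432, Dorne 5.406, Eskel 6.587, Arden 8.343, Brisco 1.158.
Rounding to the nearest integer: Harke 15, Farrow 1, Dorne 5, Eskel 7, Arden 8, Brisco 1 (total 37).

Harke 15, Farrow 1, Dorne 5, Eskel 7, Arden 8, Brisco 1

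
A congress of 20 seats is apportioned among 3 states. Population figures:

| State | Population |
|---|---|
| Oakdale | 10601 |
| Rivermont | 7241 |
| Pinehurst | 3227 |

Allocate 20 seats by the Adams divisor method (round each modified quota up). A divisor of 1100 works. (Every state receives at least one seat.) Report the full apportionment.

Oakdale=10; Rivermont=7; Pinehurst=3

With modified divisor 1100: modified quotas Oakdale 9.637, Rivermont 6.583, Pinehurst 2.934.
Rounding up: Oakdale 10, Rivermont 7, Pinehurst 3 (total 20).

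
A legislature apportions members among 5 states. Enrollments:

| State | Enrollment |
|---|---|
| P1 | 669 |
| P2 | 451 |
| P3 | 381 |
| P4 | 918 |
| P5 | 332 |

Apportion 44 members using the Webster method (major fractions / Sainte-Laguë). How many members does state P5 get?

5

Standard divisor 2751/44 ≈ 62.523; standard quotas: P1 10.700, P2 7.213, P3 6.094, P4 14.683, P5 5.310.
Rounding to the nearest integer gives P1 11, P2 7, P3 6, P4 15, P5 5 — total 44, matching the house size, so no adjustment is needed.
P5 receives 5.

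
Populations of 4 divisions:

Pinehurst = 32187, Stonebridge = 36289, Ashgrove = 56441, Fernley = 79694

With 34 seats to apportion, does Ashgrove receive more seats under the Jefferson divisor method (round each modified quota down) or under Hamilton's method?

Jefferson: Pinehurst 5, Stonebridge 6, Ashgrove 9, Fernley 14.
Hamilton: Pinehurst 5, Stonebridge 6, Ashgrove 10, Fernley 13.
Ashgrove gets 9 under Jefferson and 10 under Hamilton.

Hamilton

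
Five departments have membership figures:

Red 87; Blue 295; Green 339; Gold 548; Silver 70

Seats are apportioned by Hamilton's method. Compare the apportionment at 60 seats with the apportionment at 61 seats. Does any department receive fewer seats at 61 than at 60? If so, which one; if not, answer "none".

At 60 seats: Red 4, Blue 13, Green 15, Gold 25, Silver 3.
At 61 seats: Red 4, Blue 13, Green 16, Gold 25, Silver 3.
No department's allocation decreased.

none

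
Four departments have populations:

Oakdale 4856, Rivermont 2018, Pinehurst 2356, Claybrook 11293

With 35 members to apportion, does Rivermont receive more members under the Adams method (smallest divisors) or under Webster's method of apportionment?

Adams

Adams: Oakdale 8, Rivermont 4, Pinehurst 4, Claybrook 19.
Webster: Oakdale 8, Rivermont 3, Pinehurst 4, Claybrook 20.
Rivermont gets 4 under Adams and 3 under Webster.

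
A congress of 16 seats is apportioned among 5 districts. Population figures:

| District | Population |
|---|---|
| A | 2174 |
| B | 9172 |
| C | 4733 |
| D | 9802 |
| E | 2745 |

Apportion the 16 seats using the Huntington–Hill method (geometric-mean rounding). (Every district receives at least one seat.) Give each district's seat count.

A=1, B=5, C=3, D=5, E=2

With divisor 1861: modified quotas A 1.168, B 4.929, C 2.543, D 5.267, E 1.475.
Geometric-mean thresholds: A √(1·2)=1.414, B √(4·5)=4.472, C √(2·3)=2.449, D √(5·6)=5.477, E √(1·2)=1.414.
Each quota rounded against its threshold gives A 1, B 5, C 3, D 5, E 2 (total 16).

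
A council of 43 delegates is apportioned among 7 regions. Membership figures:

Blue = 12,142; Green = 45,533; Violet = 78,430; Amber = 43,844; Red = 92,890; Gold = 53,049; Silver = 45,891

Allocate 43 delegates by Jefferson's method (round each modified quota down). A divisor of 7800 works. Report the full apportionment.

With modified divisor 7800: modified quotas Blue 1.557, Green 5.838, Violet 10.055, Amber 5.621, Red 11.909, Gold 6.801, Silver 5.883.
Rounding down: Blue 1, Green 5, Violet 10, Amber 5, Red 11, Gold 6, Silver 5 (total 43).

Blue=1, Green=5, Violet=10, Amber=5, Red=11, Gold=6, Silver=5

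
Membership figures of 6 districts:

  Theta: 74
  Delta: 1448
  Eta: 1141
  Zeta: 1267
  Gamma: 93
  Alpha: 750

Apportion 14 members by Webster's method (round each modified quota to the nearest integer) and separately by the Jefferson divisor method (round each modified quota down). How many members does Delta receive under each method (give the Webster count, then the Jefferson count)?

Webster: Theta 0, Delta 4, Eta 4, Zeta 4, Gamma 0, Alpha 2.
Jefferson: Theta 0, Delta 5, Eta 3, Zeta 4, Gamma 0, Alpha 2.
Delta gets 4 under Webster and 5 under Jefferson.

4 and 5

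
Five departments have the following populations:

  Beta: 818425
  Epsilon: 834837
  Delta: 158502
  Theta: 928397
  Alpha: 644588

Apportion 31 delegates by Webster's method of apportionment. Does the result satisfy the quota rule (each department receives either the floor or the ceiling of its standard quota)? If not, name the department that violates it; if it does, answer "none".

Standard quotas: Beta 7.496, Epsilon 7.646, Delta 1.452, Theta 8.503, Alpha 5.904.
Webster allocation: Beta 7, Epsilon 8, Delta 1, Theta 9, Alpha 6.
Every allocation lies between the lower and upper quota.

none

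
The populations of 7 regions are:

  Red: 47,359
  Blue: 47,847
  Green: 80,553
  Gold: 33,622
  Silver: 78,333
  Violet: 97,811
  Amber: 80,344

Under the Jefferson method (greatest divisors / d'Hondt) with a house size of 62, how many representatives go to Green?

Standard divisor 465869/62 ≈ 7514.016; standard quotas: Red 6.303, Blue 6.368, Green 10.720, Gold 4.475, Silver 10.425, Violet 13.017, Amber 10.693.
Rounding down gives 6, 6, 10, 4, 10, 13, 10 = 59 seats, so the divisor must be adjusted.
With modified divisor 7100: modified quotas Red 6.670, Blue 6.739, Green 11.345, Gold 4.735, Silver 11.033, Violet 13.776, Amber 11.316.
Rounding down: Red 6, Blue 6, Green 11, Gold 4, Silver 11, Violet 13, Amber 11 (total 62).
Green receives 11.

11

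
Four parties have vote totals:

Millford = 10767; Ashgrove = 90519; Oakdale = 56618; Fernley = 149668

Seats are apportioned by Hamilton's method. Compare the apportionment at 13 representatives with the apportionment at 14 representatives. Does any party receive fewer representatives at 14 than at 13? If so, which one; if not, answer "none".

At 13 seats: Millford 1, Ashgrove 4, Oakdale 2, Fernley 6.
At 14 seats: Millford 0, Ashgrove 4, Oakdale 3, Fernley 7.
Millford drops from 1 to 0.

Millford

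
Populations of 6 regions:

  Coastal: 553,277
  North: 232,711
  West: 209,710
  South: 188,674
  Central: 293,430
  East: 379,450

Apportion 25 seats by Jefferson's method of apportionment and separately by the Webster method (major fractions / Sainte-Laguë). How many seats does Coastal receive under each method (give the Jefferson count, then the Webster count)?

Jefferson: Coastal 8, North 3, West 3, South 2, Central 4, East 5.
Webster: Coastal 7, North 3, West 3, South 3, Central 4, East 5.
Coastal gets 8 under Jefferson and 7 under Webster.

8 and 7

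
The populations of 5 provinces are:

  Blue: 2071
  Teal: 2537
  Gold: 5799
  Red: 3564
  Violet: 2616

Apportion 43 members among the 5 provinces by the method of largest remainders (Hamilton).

The standard divisor is 16587/43 ≈ 385.744.
Standard quotas: Blue 5.3688, Teal 6.5769, Gold 15.0333, Red 9.2393, Violet 6.7817.
Lower quotas: Blue 5, Teal 6, Gold 15, Red 9, Violet 6 (sum 41, leaving 2 seats).
Remainders in descending order: Violet 0.7817, Teal 0.5769, Blue 0.3688, Red 0.2393, Gold 0.0333.
The surplus seats go to Violet, Teal.

Blue 5; Teal 7; Gold 15; Red 9; Violet 7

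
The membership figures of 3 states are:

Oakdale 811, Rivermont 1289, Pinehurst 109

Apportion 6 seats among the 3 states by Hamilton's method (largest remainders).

Oakdale 2, Rivermont 4, Pinehurst 0

Total 2209; standard divisor 2209/6 ≈ 368.167.
Standard quotas: Oakdale 2.203, Rivermont 3.501, Pinehurst 0.296.
Lower quotas: Oakdale 2, Rivermont 3, Pinehurst 0 (sum 5, leaving 1 seat).
Remainders in descending order: Rivermont 0.501, Pinehurst 0.296, Oakdale 0.203.
The surplus seat goes to Rivermont.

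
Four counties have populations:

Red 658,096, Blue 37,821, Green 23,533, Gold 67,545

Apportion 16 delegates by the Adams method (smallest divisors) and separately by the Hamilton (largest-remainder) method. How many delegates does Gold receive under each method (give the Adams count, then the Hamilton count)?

2 and 1

Adams: Red 12, Blue 1, Green 1, Gold 2.
Hamilton: Red 13, Blue 1, Green 1, Gold 1.
Gold gets 2 under Adams and 1 under Hamilton.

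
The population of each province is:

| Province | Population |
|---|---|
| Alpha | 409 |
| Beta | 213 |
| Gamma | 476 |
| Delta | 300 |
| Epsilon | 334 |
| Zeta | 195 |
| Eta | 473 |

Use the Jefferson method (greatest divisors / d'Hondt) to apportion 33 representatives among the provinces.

Standard divisor 2400/33 ≈ 72.727; standard quotas: Alpha 5.624, Beta 2.929, Gamma 6.545, Delta 4.125, Epsilon 4.592, Zeta 2.681, Eta 6.504.
Rounding down gives 5, 2, 6, 4, 4, 2, 6 = 29 seats, so the divisor must be adjusted.
With modified divisor 67.2: modified quotas Alpha 6.086, Beta 3.170, Gamma 7.083, Delta 4.464, Epsilon 4.970, Zeta 2.902, Eta 7.039.
Rounding down: Alpha 6, Beta 3, Gamma 7, Delta 4, Epsilon 4, Zeta 2, Eta 7 (total 33).

Alpha 6; Beta 3; Gamma 7; Delta 4; Epsilon 4; Zeta 2; Eta 7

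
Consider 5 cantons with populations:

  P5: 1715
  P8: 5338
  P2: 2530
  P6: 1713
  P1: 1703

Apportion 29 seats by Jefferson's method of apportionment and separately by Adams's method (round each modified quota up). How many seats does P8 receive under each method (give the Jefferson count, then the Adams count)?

Jefferson: P5 4, P8 12, P2 5, P6 4, P1 4.
Adams: P5 4, P8 11, P2 6, P6 4, P1 4.
P8 gets 12 under Jefferson and 11 under Adams.

12 and 11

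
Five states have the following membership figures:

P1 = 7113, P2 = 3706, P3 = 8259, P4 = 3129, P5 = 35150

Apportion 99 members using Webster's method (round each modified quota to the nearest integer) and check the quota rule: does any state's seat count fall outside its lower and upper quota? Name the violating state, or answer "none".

Standard quotas: P1 12.277, P2 6.397, P3 14.255, P4 5.401, P5 60.670.
Webster allocation: P1 12, P2 6, P3 14, P4 5, P5 62.
P5 has quota 60.670 (lower 60, upper 61) but receives 62 — outside the quota interval.

P5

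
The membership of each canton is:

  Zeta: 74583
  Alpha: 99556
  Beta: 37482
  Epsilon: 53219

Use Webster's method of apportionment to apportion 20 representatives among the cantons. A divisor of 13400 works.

With modified divisor 13400: modified quotas Zeta 5.566, Alpha 7.430, Beta 2.797, Epsilon 3.972.
Rounding to the nearest integer: Zeta 6, Alpha 7, Beta 3, Epsilon 4 (total 20).

Zeta 6, Alpha 7, Beta 3, Epsilon 4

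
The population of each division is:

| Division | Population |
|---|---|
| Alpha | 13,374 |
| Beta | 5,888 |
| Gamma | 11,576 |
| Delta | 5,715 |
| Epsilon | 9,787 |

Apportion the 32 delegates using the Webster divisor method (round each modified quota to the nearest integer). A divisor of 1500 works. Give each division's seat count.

Alpha 9, Beta 4, Gamma 8, Delta 4, Epsilon 7

With modified divisor 1500: modified quotas Alpha 8.916, Beta 3.925, Gamma 7.717, Delta 3.810, Epsilon 6.525.
Rounding to the nearest integer: Alpha 9, Beta 4, Gamma 8, Delta 4, Epsilon 7 (total 32).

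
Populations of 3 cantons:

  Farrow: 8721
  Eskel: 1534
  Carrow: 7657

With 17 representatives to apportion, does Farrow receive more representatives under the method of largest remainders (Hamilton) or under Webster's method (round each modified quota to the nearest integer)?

Hamilton: Farrow 8, Eskel 2, Carrow 7.
Webster: Farrow 9, Eskel 1, Carrow 7.
Farrow gets 8 under Hamilton and 9 under Webster.

Webster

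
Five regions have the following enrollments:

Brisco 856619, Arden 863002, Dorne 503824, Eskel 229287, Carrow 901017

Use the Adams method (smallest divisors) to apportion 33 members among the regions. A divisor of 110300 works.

Brisco 8; Arden 8; Dorne 5; Eskel 3; Carrow 9

With modified divisor 110300: modified quotas Brisco 7.766, Arden 7.824, Dorne 4.568, Eskel 2.079, Carrow 8.169.
Rounding up: Brisco 8, Arden 8, Dorne 5, Eskel 3, Carrow 9 (total 33).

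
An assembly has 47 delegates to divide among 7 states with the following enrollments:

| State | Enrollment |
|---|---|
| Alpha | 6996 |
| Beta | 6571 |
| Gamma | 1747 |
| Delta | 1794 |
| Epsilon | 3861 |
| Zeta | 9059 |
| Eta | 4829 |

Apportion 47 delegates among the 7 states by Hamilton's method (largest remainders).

Total 34857; standard divisor 34857/47 ≈ 741.638.
Standard quotas: Alpha 9.4332, Beta 8.8601, Gamma 2.3556, Delta 2.4190, Epsilon 5.2060, Zeta 12.2148, Eta 6.5113.
Lower quotas: Alpha 9, Beta 8, Gamma 2, Delta 2, Epsilon 5, Zeta 12, Eta 6 (sum 44, leaving 3 seats).
Remainders in descending order: Beta 0.8601, Eta 0.5113, Alpha 0.4332, Delta 0.4190, Gamma 0.3556, Zeta 0.2148, Epsilon 0.2060.
Largest remainders: Beta, Eta, Alpha receive the extra seats.

Alpha 10, Beta 9, Gamma 2, Delta 2, Epsilon 5, Zeta 12, Eta 7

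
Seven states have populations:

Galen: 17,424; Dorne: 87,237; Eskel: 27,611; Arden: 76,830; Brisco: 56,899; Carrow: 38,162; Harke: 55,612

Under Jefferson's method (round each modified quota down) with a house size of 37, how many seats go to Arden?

8

Standard divisor 359775/37 ≈ 9723.649; standard quotas: Galen 1.792, Dorne 8.972, Eskel 2.840, Arden 7.901, Brisco 5.852, Carrow 3.925, Harke 5.719.
Rounding down gives 1, 8, 2, 7, 5, 3, 5 = 31 seats, so the divisor must be adjusted.
With modified divisor 9000: modified quotas Galen 1.936, Dorne 9.693, Eskel 3.068, Arden 8.537, Brisco 6.322, Carrow 4.240, Harke 6.179.
Rounding down: Galen 1, Dorne 9, Eskel 3, Arden 8, Brisco 6, Carrow 4, Harke 6 (total 37).
Arden receives 8.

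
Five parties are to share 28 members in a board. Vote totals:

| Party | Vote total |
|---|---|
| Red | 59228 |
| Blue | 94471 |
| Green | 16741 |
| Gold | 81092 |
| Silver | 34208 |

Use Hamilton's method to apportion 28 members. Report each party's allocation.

The standard divisor is 285740/28 = 10205.
Standard quotas: Red 5.8038, Blue 9.2573, Green 1.6405, Gold 7.9463, Silver 3.3521.
Lower quotas: Red 5, Blue 9, Green 1, Gold 7, Silver 3 (sum 25, leaving 3 seats).
Remainders in descending order: Gold 0.9463, Red 0.8038, Green 0.6405, Silver 0.3521, Blue 0.2573.
Largest remainders: Gold, Red, Green receive the extra seats.

Red=6; Blue=9; Green=2; Gold=8; Silver=3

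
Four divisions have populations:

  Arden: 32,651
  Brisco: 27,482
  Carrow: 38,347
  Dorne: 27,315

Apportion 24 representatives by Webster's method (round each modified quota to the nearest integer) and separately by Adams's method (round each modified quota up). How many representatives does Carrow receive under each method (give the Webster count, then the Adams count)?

8 and 7

Webster: Arden 6, Brisco 5, Carrow 8, Dorne 5.
Adams: Arden 6, Brisco 6, Carrow 7, Dorne 5.
Carrow gets 8 under Webster and 7 under Adams.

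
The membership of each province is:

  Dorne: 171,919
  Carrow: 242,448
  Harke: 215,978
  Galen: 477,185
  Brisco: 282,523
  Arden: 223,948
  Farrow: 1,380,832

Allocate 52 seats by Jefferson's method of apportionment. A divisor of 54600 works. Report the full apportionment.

Dorne 3; Carrow 4; Harke 3; Galen 8; Brisco 5; Arden 4; Farrow 25

With modified divisor 54600: modified quotas Dorne 3.149, Carrow 4.440, Harke 3.956, Galen 8.740, Brisco 5.174, Arden 4.102, Farrow 25.290.
Rounding down: Dorne 3, Carrow 4, Harke 3, Galen 8, Brisco 5, Arden 4, Farrow 25 (total 52).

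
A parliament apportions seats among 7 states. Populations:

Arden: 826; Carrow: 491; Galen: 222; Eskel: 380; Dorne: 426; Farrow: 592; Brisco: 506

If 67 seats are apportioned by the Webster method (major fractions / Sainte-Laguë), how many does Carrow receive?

Standard divisor 3443/67 ≈ 51.388; standard quotas: Arden 16.074, Carrow 9.555, Galen 4.320, Eskel 7.395, Dorne 8.290, Farrow 11.520, Brisco 9.847.
Rounding to the nearest integer gives Arden 16, Carrow 10, Galen 4, Eskel 7, Dorne 8, Farrow 12, Brisco 10 — total 67, matching the house size, so no adjustment is needed.
Carrow receives 10.

10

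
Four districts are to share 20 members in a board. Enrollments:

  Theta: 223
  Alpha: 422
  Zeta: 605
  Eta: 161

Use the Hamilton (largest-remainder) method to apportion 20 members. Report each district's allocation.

The standard divisor is 1411/20 ≈ 70.55.
Standard quotas: Theta 3.161, Alpha 5.982, Zeta 8.575, Eta 2.282.
Lower quotas: Theta 3, Alpha 5, Zeta 8, Eta 2 (sum 18, leaving 2 seats).
Remainders in descending order: Alpha 0.982, Zeta 0.575, Eta 0.282, Theta 0.161.
The surplus seats go to Alpha, Zeta.

Theta=3, Alpha=6, Zeta=9, Eta=2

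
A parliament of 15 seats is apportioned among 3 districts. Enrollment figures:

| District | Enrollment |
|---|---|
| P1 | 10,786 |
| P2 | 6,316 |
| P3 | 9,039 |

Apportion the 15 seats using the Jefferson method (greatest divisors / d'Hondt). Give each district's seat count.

P1: 6, P2: 4, P3: 5

Standard divisor 26141/15 ≈ 1742.733; standard quotas: P1 6.189, P2 3.624, P3 5.187.
Rounding down gives 6, 3, 5 = 14 seats, so the divisor must be adjusted.
With modified divisor 1560: modified quotas P1 6.914, P2 4.049, P3 5.794.
Rounding down: P1 6, P2 4, P3 5 (total 15).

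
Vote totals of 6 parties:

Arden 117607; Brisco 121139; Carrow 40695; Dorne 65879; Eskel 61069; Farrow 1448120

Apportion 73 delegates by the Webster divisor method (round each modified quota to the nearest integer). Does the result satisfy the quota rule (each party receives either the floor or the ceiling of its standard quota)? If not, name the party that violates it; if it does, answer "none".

Farrow

Standard quotas: Arden 4.629, Brisco 4.768, Carrow 1.602, Dorne 2.593, Eskel 2.404, Farrow 57.003.
Webster allocation: Arden 5, Brisco 5, Carrow 2, Dorne 3, Eskel 2, Farrow 56.
Farrow has quota 57.003 (lower 57, upper 58) but receives 56 — outside the quota interval.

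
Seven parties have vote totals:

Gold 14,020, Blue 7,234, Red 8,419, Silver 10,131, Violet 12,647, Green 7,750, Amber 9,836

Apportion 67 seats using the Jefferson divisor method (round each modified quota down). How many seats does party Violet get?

Standard divisor 70037/67 ≈ 1045.328; standard quotas: Gold 13.412, Blue 6.920, Red 8.054, Silver 9.692, Violet 12.099, Green 7.414, Amber 9.409.
Rounding down gives 13, 6, 8, 9, 12, 7, 9 = 64 seats, so the divisor must be adjusted.
With modified divisor 990: modified quotas Gold 14.162, Blue 7.307, Red 8.504, Silver 10.233, Violet 12.775, Green 7.828, Amber 9.935.
Rounding down: Gold 14, Blue 7, Red 8, Silver 10, Violet 12, Green 7, Amber 9 (total 67).
Violet receives 12.

12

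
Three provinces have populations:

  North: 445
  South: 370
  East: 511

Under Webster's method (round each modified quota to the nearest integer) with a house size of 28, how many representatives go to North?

Standard divisor 1326/28 ≈ 47.357; standard quotas: North 9.397, South 7.813, East 10.790.
Rounding to the nearest integer gives North 9, South 8, East 11 — total 28, matching the house size, so no adjustment is needed.
North receives 9.

9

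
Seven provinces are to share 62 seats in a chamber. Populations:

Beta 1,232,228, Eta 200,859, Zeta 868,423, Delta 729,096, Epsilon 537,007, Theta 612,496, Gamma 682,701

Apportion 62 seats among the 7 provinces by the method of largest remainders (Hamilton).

Beta 16; Eta 2; Zeta 11; Delta 9; Epsilon 7; Theta 8; Gamma 9

The standard divisor is 4862810/62 ≈ 78432.419.
Standard quotas: Beta 15.7107, Eta 2.5609, Zeta 11.0722, Delta 9.2958, Epsilon 6.8467, Theta 7.8092, Gamma 8.7043.
Lower quotas: Beta 15, Eta 2, Zeta 11, Delta 9, Epsilon 6, Theta 7, Gamma 8 (sum 58, leaving 4 seats).
Remainders in descending order: Epsilon 0.8467, Theta 0.8092, Beta 0.7107, Gamma 0.7043, Eta 0.5609, Delta 0.2958, Zeta 0.0722.
Largest remainders: Epsilon, Theta, Beta, Gamma receive the extra seats.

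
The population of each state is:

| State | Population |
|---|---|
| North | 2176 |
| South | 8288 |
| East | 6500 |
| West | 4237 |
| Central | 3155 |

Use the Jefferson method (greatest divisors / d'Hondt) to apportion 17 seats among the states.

Standard divisor 24356/17 ≈ 1432.706; standard quotas: North 1.519, South 5.785, East 4.537, West 2.957, Central 2.202.
Rounding down gives 1, 5, 4, 2, 2 = 14 seats, so the divisor must be adjusted.
With modified divisor 1200: modified quotas North 1.813, South 6.907, East 5.417, West 3.531, Central 2.629.
Rounding down: North 1, South 6, East 5, West 3, Central 2 (total 17).

North 1, South 6, East 5, West 3, Central 2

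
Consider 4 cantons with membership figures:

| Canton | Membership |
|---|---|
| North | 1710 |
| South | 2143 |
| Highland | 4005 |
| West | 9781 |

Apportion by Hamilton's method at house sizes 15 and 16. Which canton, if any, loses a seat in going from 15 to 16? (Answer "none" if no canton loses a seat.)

At 15 seats: North 2, South 2, Highland 3, West 8.
At 16 seats: North 1, South 2, Highland 4, West 9.
North drops from 2 to 1.

North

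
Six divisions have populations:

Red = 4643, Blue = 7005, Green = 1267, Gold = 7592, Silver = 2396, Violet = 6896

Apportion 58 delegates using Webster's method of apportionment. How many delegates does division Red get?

9

Standard divisor 29799/58 ≈ 513.776; standard quotas: Red 9.037, Blue 13.634, Green 2.466, Gold 14.777, Silver 4.664, Violet 13.422.
Rounding to the nearest integer gives Red 9, Blue 14, Green 2, Gold 15, Silver 5, Violet 13 — total 58, matching the house size, so no adjustment is needed.
Red receives 9.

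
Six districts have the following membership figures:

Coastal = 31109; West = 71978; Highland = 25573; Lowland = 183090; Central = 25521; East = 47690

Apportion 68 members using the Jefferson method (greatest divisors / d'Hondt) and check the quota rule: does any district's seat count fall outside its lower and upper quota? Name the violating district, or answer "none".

Lowland

Standard quotas: Coastal 5.495, West 12.714, Highland 4.517, Lowland 32.341, Central 4.508, East 8.424.
Jefferson allocation: Coastal 5, West 13, Highland 4, Lowland 34, Central 4, East 8.
Lowland has quota 32.341 (lower 32, upper 33) but receives 34 — outside the quota interval.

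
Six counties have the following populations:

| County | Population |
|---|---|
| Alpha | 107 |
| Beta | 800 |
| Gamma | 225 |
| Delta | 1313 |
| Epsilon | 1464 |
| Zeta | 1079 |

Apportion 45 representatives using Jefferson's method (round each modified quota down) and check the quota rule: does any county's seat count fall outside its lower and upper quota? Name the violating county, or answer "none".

none

Standard quotas: Alpha 0.965, Beta 7.217, Gamma 2.030, Delta 11.845, Epsilon 13.208, Zeta 9.734.
Jefferson allocation: Alpha 1, Beta 7, Gamma 2, Delta 12, Epsilon 13, Zeta 10.
Every allocation lies between the lower and upper quota.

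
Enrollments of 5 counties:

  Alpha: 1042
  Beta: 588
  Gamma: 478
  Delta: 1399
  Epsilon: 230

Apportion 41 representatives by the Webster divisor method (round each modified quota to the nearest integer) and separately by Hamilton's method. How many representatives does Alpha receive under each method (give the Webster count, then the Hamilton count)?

12 and 11

Webster: Alpha 12, Beta 6, Gamma 5, Delta 15, Epsilon 3.
Hamilton: Alpha 11, Beta 7, Gamma 5, Delta 15, Epsilon 3.
Alpha gets 12 under Webster and 11 under Hamilton.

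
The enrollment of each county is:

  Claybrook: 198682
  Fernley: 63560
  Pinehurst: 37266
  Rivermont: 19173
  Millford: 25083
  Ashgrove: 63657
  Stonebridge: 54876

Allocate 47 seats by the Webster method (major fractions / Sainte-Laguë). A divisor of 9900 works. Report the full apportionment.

With modified divisor 9900: modified quotas Claybrook 20.069, Fernley 6.420, Pinehurst 3.764, Rivermont 1.937, Millford 2.534, Ashgrove 6.430, Stonebridge 5.543.
Rounding to the nearest integer: Claybrook 20, Fernley 6, Pinehurst 4, Rivermont 2, Millford 3, Ashgrove 6, Stonebridge 6 (total 47).

Claybrook 20, Fernley 6, Pinehurst 4, Rivermont 2, Millford 3, Ashgrove 6, Stonebridge 6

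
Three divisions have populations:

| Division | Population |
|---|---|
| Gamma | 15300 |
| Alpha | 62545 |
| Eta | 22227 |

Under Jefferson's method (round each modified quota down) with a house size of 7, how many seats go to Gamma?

1

Standard divisor 100072/7 ≈ 14296; standard quotas: Gamma 1.070, Alpha 4.375, Eta 1.555.
Rounding down gives 1, 4, 1 = 6 seats, so the divisor must be adjusted.
With modified divisor 11800: modified quotas Gamma 1.297, Alpha 5.300, Eta 1.884.
Rounding down: Gamma 1, Alpha 5, Eta 1 (total 7).
Gamma receives 1.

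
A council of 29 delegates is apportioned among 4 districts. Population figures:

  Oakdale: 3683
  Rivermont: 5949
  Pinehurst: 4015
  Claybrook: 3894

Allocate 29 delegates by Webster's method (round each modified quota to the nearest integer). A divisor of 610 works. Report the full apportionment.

With modified divisor 610: modified quotas Oakdale 6.038, Rivermont 9.752, Pinehurst 6.582, Claybrook 6.384.
Rounding to the nearest integer: Oakdale 6, Rivermont 10, Pinehurst 7, Claybrook 6 (total 29).

Oakdale 6; Rivermont 10; Pinehurst 7; Claybrook 6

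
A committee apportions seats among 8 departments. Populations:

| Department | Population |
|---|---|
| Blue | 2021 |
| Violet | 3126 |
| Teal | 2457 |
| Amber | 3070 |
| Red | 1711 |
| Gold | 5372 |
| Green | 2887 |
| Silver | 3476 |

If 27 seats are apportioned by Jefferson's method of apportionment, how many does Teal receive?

Standard divisor 24120/27 ≈ 893.333; standard quotas: Blue 2.262, Violet 3.499, Teal 2.750, Amber 3.437, Red 1.915, Gold 6.013, Green 3.232, Silver 3.891.
Rounding down gives 2, 3, 2, 3, 1, 6, 3, 3 = 23 seats, so the divisor must be adjusted.
With modified divisor 774: modified quotas Blue 2.611, Violet 4.039, Teal 3.174, Amber 3.966, Red 2.211, Gold 6.941, Green 3.730, Silver 4.491.
Rounding down: Blue 2, Violet 4, Teal 3, Amber 3, Red 2, Gold 6, Green 3, Silver 4 (total 27).
Teal receives 3.

3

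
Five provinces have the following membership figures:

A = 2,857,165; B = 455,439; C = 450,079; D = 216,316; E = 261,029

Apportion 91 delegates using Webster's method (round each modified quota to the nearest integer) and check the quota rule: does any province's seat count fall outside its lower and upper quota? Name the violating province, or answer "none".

A

Standard quotas: A 61.321, B 9.775, C 9.660, D 4.643, E 5.602.
Webster allocation: A 60, B 10, C 10, D 5, E 6.
A has quota 61.321 (lower 61, upper 62) but receives 60 — outside the quota interval.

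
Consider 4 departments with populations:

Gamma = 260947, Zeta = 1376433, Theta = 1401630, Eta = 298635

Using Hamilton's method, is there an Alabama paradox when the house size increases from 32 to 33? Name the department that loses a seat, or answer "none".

Gamma

At 32 seats: Gamma 3, Zeta 13, Theta 13, Eta 3.
At 33 seats: Gamma 2, Zeta 14, Theta 14, Eta 3.
Gamma drops from 3 to 2.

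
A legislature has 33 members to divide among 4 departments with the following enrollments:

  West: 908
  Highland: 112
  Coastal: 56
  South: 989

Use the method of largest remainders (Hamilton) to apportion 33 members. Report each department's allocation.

Total 2065; standard divisor 2065/33 ≈ 62.576.
Standard quotas: West 14.510, Highland 1.790, Coastal 0.895, South 15.805.
Lower quotas: West 14, Highland 1, Coastal 0, South 15 (sum 30, leaving 3 seats).
Remainders in descending order: Coastal 0.895, South 0.805, Highland 0.790, West 0.510.
The surplus seats go to Coastal, South, Highland.

West 14, Highland 2, Coastal 1, South 16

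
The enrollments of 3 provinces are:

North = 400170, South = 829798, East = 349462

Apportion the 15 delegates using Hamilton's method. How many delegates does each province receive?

North 4; South 8; East 3

Total 1579430; standard divisor 1579430/15 ≈ 105295.333.
Standard quotas: North 3.8005, South 7.8807, East 3.3189.
Lower quotas: North 3, South 7, East 3 (sum 13, leaving 2 seats).
Remainders in descending order: South 0.8807, North 0.8005, East 0.3189.
The surplus seats go to South, North.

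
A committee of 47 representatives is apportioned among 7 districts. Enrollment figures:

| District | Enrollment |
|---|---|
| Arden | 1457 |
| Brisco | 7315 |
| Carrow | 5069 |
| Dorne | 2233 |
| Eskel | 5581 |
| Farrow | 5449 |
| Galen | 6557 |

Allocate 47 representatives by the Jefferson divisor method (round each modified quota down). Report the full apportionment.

Arden 2, Brisco 10, Carrow 7, Dorne 3, Eskel 8, Farrow 8, Galen 9

Standard divisor 33661/47 ≈ 716.191; standard quotas: Arden 2.034, Brisco 10.214, Carrow 7.078, Dorne 3.118, Eskel 7.793, Farrow 7.608, Galen 9.155.
Rounding down gives 2, 10, 7, 3, 7, 7, 9 = 45 seats, so the divisor must be adjusted.
With modified divisor 670: modified quotas Arden 2.175, Brisco 10.918, Carrow 7.566, Dorne 3.333, Eskel 8.330, Farrow 8.133, Galen 9.787.
Rounding down: Arden 2, Brisco 10, Carrow 7, Dorne 3, Eskel 8, Farrow 8, Galen 9 (total 47).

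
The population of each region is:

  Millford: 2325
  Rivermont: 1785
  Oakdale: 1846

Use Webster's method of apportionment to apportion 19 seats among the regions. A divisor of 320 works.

Millford 7, Rivermont 6, Oakdale 6

With modified divisor 320: modified quotas Millford 7.266, Rivermont 5.578, Oakdale 5.769.
Rounding to the nearest integer: Millford 7, Rivermont 6, Oakdale 6 (total 19).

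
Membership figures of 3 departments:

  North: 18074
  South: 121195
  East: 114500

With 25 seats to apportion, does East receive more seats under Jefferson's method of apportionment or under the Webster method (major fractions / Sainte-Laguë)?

Jefferson

Jefferson: North 1, South 12, East 12.
Webster: North 2, South 12, East 11.
East gets 12 under Jefferson and 11 under Webster.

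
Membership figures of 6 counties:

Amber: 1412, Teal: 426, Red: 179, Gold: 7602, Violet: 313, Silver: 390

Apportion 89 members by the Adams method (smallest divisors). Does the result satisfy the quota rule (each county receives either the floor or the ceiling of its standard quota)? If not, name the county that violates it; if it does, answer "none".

Gold

Standard quotas: Amber 12.175, Teal 3.673, Red 1.543, Gold 65.547, Violet 2.699, Silver 3.363.
Adams allocation: Amber 12, Teal 4, Red 2, Gold 64, Violet 3, Silver 4.
Gold has quota 65.547 (lower 65, upper 66) but receives 64 — outside the quota interval.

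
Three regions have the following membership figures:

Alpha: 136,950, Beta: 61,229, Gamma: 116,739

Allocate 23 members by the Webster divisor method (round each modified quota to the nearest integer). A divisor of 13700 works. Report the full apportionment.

With modified divisor 13700: modified quotas Alpha 9.996, Beta 4.469, Gamma 8.521.
Rounding to the nearest integer: Alpha 10, Beta 4, Gamma 9 (total 23).

Alpha: 10, Beta: 4, Gamma: 9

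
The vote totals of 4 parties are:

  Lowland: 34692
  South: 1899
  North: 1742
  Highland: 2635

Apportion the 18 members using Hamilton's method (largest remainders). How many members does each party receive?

Total 40968; standard divisor 40968/18 = 2276.
Standard quotas: Lowland 15.2425, South 0.8344, North 0.7654, Highland 1.1577.
Lower quotas: Lowland 15, South 0, North 0, Highland 1 (sum 16, leaving 2 seats).
Remainders in descending order: South 0.8344, North 0.7654, Lowland 0.2425, Highland 0.1577.
The surplus seats go to South, North.

Lowland: 15, South: 1, North: 1, Highland: 1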